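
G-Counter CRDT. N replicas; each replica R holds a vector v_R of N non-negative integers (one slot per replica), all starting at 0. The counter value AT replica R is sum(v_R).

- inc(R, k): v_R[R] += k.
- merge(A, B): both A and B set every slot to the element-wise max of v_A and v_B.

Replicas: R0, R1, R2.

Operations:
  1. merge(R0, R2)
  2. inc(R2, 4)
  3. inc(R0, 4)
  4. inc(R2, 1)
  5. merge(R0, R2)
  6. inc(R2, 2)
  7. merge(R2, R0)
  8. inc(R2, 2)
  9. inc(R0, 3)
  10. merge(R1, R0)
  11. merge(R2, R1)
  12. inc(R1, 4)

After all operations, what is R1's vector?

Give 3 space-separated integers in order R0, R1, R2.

Answer: 7 4 9

Derivation:
Op 1: merge R0<->R2 -> R0=(0,0,0) R2=(0,0,0)
Op 2: inc R2 by 4 -> R2=(0,0,4) value=4
Op 3: inc R0 by 4 -> R0=(4,0,0) value=4
Op 4: inc R2 by 1 -> R2=(0,0,5) value=5
Op 5: merge R0<->R2 -> R0=(4,0,5) R2=(4,0,5)
Op 6: inc R2 by 2 -> R2=(4,0,7) value=11
Op 7: merge R2<->R0 -> R2=(4,0,7) R0=(4,0,7)
Op 8: inc R2 by 2 -> R2=(4,0,9) value=13
Op 9: inc R0 by 3 -> R0=(7,0,7) value=14
Op 10: merge R1<->R0 -> R1=(7,0,7) R0=(7,0,7)
Op 11: merge R2<->R1 -> R2=(7,0,9) R1=(7,0,9)
Op 12: inc R1 by 4 -> R1=(7,4,9) value=20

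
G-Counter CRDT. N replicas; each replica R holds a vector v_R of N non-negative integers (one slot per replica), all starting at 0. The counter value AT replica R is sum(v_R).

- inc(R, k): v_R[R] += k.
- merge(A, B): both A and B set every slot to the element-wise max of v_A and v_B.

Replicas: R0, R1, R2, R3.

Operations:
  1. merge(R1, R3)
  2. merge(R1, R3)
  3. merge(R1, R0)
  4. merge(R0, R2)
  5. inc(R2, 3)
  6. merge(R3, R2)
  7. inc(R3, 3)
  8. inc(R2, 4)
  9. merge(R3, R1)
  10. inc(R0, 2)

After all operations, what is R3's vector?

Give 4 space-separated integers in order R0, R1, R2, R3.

Answer: 0 0 3 3

Derivation:
Op 1: merge R1<->R3 -> R1=(0,0,0,0) R3=(0,0,0,0)
Op 2: merge R1<->R3 -> R1=(0,0,0,0) R3=(0,0,0,0)
Op 3: merge R1<->R0 -> R1=(0,0,0,0) R0=(0,0,0,0)
Op 4: merge R0<->R2 -> R0=(0,0,0,0) R2=(0,0,0,0)
Op 5: inc R2 by 3 -> R2=(0,0,3,0) value=3
Op 6: merge R3<->R2 -> R3=(0,0,3,0) R2=(0,0,3,0)
Op 7: inc R3 by 3 -> R3=(0,0,3,3) value=6
Op 8: inc R2 by 4 -> R2=(0,0,7,0) value=7
Op 9: merge R3<->R1 -> R3=(0,0,3,3) R1=(0,0,3,3)
Op 10: inc R0 by 2 -> R0=(2,0,0,0) value=2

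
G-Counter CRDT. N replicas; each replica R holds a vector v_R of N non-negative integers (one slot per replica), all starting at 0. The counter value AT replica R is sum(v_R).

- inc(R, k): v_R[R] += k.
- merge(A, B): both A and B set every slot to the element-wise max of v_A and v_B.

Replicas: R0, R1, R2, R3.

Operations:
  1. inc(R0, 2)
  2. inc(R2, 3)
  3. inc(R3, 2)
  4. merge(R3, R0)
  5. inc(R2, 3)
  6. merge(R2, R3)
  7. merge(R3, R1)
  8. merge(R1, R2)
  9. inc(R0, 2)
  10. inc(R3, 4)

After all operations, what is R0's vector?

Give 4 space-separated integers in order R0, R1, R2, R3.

Op 1: inc R0 by 2 -> R0=(2,0,0,0) value=2
Op 2: inc R2 by 3 -> R2=(0,0,3,0) value=3
Op 3: inc R3 by 2 -> R3=(0,0,0,2) value=2
Op 4: merge R3<->R0 -> R3=(2,0,0,2) R0=(2,0,0,2)
Op 5: inc R2 by 3 -> R2=(0,0,6,0) value=6
Op 6: merge R2<->R3 -> R2=(2,0,6,2) R3=(2,0,6,2)
Op 7: merge R3<->R1 -> R3=(2,0,6,2) R1=(2,0,6,2)
Op 8: merge R1<->R2 -> R1=(2,0,6,2) R2=(2,0,6,2)
Op 9: inc R0 by 2 -> R0=(4,0,0,2) value=6
Op 10: inc R3 by 4 -> R3=(2,0,6,6) value=14

Answer: 4 0 0 2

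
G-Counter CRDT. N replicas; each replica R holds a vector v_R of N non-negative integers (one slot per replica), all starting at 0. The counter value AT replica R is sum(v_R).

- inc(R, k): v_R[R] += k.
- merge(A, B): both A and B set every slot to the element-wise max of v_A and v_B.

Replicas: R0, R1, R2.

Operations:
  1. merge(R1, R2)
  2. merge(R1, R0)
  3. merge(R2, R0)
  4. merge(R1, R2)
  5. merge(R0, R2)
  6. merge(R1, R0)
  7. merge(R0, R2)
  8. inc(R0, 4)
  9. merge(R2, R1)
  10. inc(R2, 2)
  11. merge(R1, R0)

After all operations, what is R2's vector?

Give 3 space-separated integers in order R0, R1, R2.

Answer: 0 0 2

Derivation:
Op 1: merge R1<->R2 -> R1=(0,0,0) R2=(0,0,0)
Op 2: merge R1<->R0 -> R1=(0,0,0) R0=(0,0,0)
Op 3: merge R2<->R0 -> R2=(0,0,0) R0=(0,0,0)
Op 4: merge R1<->R2 -> R1=(0,0,0) R2=(0,0,0)
Op 5: merge R0<->R2 -> R0=(0,0,0) R2=(0,0,0)
Op 6: merge R1<->R0 -> R1=(0,0,0) R0=(0,0,0)
Op 7: merge R0<->R2 -> R0=(0,0,0) R2=(0,0,0)
Op 8: inc R0 by 4 -> R0=(4,0,0) value=4
Op 9: merge R2<->R1 -> R2=(0,0,0) R1=(0,0,0)
Op 10: inc R2 by 2 -> R2=(0,0,2) value=2
Op 11: merge R1<->R0 -> R1=(4,0,0) R0=(4,0,0)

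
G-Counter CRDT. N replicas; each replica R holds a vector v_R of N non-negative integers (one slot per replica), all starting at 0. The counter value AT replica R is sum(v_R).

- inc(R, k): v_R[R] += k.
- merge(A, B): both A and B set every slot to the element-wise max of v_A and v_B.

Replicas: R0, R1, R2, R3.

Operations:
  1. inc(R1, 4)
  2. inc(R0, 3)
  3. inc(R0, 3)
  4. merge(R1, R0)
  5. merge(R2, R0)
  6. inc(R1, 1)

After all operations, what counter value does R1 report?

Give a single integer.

Op 1: inc R1 by 4 -> R1=(0,4,0,0) value=4
Op 2: inc R0 by 3 -> R0=(3,0,0,0) value=3
Op 3: inc R0 by 3 -> R0=(6,0,0,0) value=6
Op 4: merge R1<->R0 -> R1=(6,4,0,0) R0=(6,4,0,0)
Op 5: merge R2<->R0 -> R2=(6,4,0,0) R0=(6,4,0,0)
Op 6: inc R1 by 1 -> R1=(6,5,0,0) value=11

Answer: 11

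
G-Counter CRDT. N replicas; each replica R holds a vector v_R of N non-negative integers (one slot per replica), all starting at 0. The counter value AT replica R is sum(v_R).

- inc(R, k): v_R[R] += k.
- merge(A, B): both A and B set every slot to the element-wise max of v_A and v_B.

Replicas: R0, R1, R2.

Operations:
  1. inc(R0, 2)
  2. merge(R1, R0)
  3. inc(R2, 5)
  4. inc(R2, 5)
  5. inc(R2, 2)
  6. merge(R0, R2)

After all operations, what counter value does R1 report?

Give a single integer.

Answer: 2

Derivation:
Op 1: inc R0 by 2 -> R0=(2,0,0) value=2
Op 2: merge R1<->R0 -> R1=(2,0,0) R0=(2,0,0)
Op 3: inc R2 by 5 -> R2=(0,0,5) value=5
Op 4: inc R2 by 5 -> R2=(0,0,10) value=10
Op 5: inc R2 by 2 -> R2=(0,0,12) value=12
Op 6: merge R0<->R2 -> R0=(2,0,12) R2=(2,0,12)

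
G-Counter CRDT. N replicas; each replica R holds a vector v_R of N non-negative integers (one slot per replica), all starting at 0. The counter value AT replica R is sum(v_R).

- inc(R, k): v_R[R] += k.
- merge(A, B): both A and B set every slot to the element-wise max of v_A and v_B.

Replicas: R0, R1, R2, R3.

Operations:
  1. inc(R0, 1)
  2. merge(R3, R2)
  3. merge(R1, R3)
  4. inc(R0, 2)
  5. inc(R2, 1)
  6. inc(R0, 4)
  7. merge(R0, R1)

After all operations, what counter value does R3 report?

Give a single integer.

Op 1: inc R0 by 1 -> R0=(1,0,0,0) value=1
Op 2: merge R3<->R2 -> R3=(0,0,0,0) R2=(0,0,0,0)
Op 3: merge R1<->R3 -> R1=(0,0,0,0) R3=(0,0,0,0)
Op 4: inc R0 by 2 -> R0=(3,0,0,0) value=3
Op 5: inc R2 by 1 -> R2=(0,0,1,0) value=1
Op 6: inc R0 by 4 -> R0=(7,0,0,0) value=7
Op 7: merge R0<->R1 -> R0=(7,0,0,0) R1=(7,0,0,0)

Answer: 0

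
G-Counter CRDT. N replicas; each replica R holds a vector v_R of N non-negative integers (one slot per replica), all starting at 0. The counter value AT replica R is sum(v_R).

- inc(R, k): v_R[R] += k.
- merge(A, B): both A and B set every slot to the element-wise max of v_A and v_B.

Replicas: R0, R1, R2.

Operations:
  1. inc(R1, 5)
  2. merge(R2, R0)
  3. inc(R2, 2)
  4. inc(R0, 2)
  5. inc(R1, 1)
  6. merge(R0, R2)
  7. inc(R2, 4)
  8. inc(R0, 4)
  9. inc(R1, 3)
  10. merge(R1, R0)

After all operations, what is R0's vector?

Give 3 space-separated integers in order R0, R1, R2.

Op 1: inc R1 by 5 -> R1=(0,5,0) value=5
Op 2: merge R2<->R0 -> R2=(0,0,0) R0=(0,0,0)
Op 3: inc R2 by 2 -> R2=(0,0,2) value=2
Op 4: inc R0 by 2 -> R0=(2,0,0) value=2
Op 5: inc R1 by 1 -> R1=(0,6,0) value=6
Op 6: merge R0<->R2 -> R0=(2,0,2) R2=(2,0,2)
Op 7: inc R2 by 4 -> R2=(2,0,6) value=8
Op 8: inc R0 by 4 -> R0=(6,0,2) value=8
Op 9: inc R1 by 3 -> R1=(0,9,0) value=9
Op 10: merge R1<->R0 -> R1=(6,9,2) R0=(6,9,2)

Answer: 6 9 2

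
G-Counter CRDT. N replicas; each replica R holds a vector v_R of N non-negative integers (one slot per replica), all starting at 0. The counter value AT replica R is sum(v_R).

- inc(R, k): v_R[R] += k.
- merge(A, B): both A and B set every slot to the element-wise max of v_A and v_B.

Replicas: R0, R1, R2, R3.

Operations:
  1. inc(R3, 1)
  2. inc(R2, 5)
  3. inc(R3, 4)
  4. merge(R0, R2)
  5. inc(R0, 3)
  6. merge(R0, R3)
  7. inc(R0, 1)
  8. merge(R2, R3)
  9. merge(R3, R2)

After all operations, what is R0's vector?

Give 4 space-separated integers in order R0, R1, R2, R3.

Answer: 4 0 5 5

Derivation:
Op 1: inc R3 by 1 -> R3=(0,0,0,1) value=1
Op 2: inc R2 by 5 -> R2=(0,0,5,0) value=5
Op 3: inc R3 by 4 -> R3=(0,0,0,5) value=5
Op 4: merge R0<->R2 -> R0=(0,0,5,0) R2=(0,0,5,0)
Op 5: inc R0 by 3 -> R0=(3,0,5,0) value=8
Op 6: merge R0<->R3 -> R0=(3,0,5,5) R3=(3,0,5,5)
Op 7: inc R0 by 1 -> R0=(4,0,5,5) value=14
Op 8: merge R2<->R3 -> R2=(3,0,5,5) R3=(3,0,5,5)
Op 9: merge R3<->R2 -> R3=(3,0,5,5) R2=(3,0,5,5)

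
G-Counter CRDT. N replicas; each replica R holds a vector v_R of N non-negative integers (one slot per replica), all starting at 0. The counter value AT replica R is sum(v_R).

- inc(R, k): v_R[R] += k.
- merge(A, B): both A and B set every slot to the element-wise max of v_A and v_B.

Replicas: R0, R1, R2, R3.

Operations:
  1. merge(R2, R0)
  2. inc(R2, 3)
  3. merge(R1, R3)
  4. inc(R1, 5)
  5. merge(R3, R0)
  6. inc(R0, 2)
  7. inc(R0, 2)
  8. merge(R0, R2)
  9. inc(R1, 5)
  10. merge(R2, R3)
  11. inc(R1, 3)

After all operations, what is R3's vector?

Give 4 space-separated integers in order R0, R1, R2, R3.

Answer: 4 0 3 0

Derivation:
Op 1: merge R2<->R0 -> R2=(0,0,0,0) R0=(0,0,0,0)
Op 2: inc R2 by 3 -> R2=(0,0,3,0) value=3
Op 3: merge R1<->R3 -> R1=(0,0,0,0) R3=(0,0,0,0)
Op 4: inc R1 by 5 -> R1=(0,5,0,0) value=5
Op 5: merge R3<->R0 -> R3=(0,0,0,0) R0=(0,0,0,0)
Op 6: inc R0 by 2 -> R0=(2,0,0,0) value=2
Op 7: inc R0 by 2 -> R0=(4,0,0,0) value=4
Op 8: merge R0<->R2 -> R0=(4,0,3,0) R2=(4,0,3,0)
Op 9: inc R1 by 5 -> R1=(0,10,0,0) value=10
Op 10: merge R2<->R3 -> R2=(4,0,3,0) R3=(4,0,3,0)
Op 11: inc R1 by 3 -> R1=(0,13,0,0) value=13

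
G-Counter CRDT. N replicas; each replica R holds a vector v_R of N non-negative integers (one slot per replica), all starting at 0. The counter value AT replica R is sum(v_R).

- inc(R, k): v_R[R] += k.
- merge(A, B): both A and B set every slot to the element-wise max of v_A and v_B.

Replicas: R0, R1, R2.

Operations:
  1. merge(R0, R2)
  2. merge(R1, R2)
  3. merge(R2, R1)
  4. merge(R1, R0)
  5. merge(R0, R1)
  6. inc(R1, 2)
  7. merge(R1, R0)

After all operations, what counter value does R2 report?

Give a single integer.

Op 1: merge R0<->R2 -> R0=(0,0,0) R2=(0,0,0)
Op 2: merge R1<->R2 -> R1=(0,0,0) R2=(0,0,0)
Op 3: merge R2<->R1 -> R2=(0,0,0) R1=(0,0,0)
Op 4: merge R1<->R0 -> R1=(0,0,0) R0=(0,0,0)
Op 5: merge R0<->R1 -> R0=(0,0,0) R1=(0,0,0)
Op 6: inc R1 by 2 -> R1=(0,2,0) value=2
Op 7: merge R1<->R0 -> R1=(0,2,0) R0=(0,2,0)

Answer: 0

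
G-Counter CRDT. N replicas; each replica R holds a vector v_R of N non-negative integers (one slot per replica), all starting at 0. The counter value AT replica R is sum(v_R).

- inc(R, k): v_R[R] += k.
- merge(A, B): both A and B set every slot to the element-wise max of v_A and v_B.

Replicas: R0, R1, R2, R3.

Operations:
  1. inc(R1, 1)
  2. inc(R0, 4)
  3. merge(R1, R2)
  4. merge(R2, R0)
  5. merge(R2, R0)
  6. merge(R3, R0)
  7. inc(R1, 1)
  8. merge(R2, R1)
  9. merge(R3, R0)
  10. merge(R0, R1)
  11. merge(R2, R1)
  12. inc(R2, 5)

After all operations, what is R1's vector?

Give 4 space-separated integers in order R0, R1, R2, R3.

Op 1: inc R1 by 1 -> R1=(0,1,0,0) value=1
Op 2: inc R0 by 4 -> R0=(4,0,0,0) value=4
Op 3: merge R1<->R2 -> R1=(0,1,0,0) R2=(0,1,0,0)
Op 4: merge R2<->R0 -> R2=(4,1,0,0) R0=(4,1,0,0)
Op 5: merge R2<->R0 -> R2=(4,1,0,0) R0=(4,1,0,0)
Op 6: merge R3<->R0 -> R3=(4,1,0,0) R0=(4,1,0,0)
Op 7: inc R1 by 1 -> R1=(0,2,0,0) value=2
Op 8: merge R2<->R1 -> R2=(4,2,0,0) R1=(4,2,0,0)
Op 9: merge R3<->R0 -> R3=(4,1,0,0) R0=(4,1,0,0)
Op 10: merge R0<->R1 -> R0=(4,2,0,0) R1=(4,2,0,0)
Op 11: merge R2<->R1 -> R2=(4,2,0,0) R1=(4,2,0,0)
Op 12: inc R2 by 5 -> R2=(4,2,5,0) value=11

Answer: 4 2 0 0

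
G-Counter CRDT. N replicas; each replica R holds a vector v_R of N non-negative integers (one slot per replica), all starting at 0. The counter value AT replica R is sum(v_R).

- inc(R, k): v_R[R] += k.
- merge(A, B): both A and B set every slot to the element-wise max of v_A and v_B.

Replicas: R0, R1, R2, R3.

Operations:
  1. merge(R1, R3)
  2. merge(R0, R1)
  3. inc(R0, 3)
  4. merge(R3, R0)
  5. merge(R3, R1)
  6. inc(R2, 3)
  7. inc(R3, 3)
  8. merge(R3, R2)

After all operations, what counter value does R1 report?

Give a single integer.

Answer: 3

Derivation:
Op 1: merge R1<->R3 -> R1=(0,0,0,0) R3=(0,0,0,0)
Op 2: merge R0<->R1 -> R0=(0,0,0,0) R1=(0,0,0,0)
Op 3: inc R0 by 3 -> R0=(3,0,0,0) value=3
Op 4: merge R3<->R0 -> R3=(3,0,0,0) R0=(3,0,0,0)
Op 5: merge R3<->R1 -> R3=(3,0,0,0) R1=(3,0,0,0)
Op 6: inc R2 by 3 -> R2=(0,0,3,0) value=3
Op 7: inc R3 by 3 -> R3=(3,0,0,3) value=6
Op 8: merge R3<->R2 -> R3=(3,0,3,3) R2=(3,0,3,3)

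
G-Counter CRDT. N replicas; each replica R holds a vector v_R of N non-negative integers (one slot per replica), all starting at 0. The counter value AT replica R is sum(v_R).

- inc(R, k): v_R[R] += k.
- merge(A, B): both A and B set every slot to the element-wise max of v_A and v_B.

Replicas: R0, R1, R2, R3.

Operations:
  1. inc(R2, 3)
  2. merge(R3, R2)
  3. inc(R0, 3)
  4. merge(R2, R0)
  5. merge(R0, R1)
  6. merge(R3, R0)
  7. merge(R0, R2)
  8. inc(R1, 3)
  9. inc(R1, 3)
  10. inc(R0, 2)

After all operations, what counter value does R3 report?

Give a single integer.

Op 1: inc R2 by 3 -> R2=(0,0,3,0) value=3
Op 2: merge R3<->R2 -> R3=(0,0,3,0) R2=(0,0,3,0)
Op 3: inc R0 by 3 -> R0=(3,0,0,0) value=3
Op 4: merge R2<->R0 -> R2=(3,0,3,0) R0=(3,0,3,0)
Op 5: merge R0<->R1 -> R0=(3,0,3,0) R1=(3,0,3,0)
Op 6: merge R3<->R0 -> R3=(3,0,3,0) R0=(3,0,3,0)
Op 7: merge R0<->R2 -> R0=(3,0,3,0) R2=(3,0,3,0)
Op 8: inc R1 by 3 -> R1=(3,3,3,0) value=9
Op 9: inc R1 by 3 -> R1=(3,6,3,0) value=12
Op 10: inc R0 by 2 -> R0=(5,0,3,0) value=8

Answer: 6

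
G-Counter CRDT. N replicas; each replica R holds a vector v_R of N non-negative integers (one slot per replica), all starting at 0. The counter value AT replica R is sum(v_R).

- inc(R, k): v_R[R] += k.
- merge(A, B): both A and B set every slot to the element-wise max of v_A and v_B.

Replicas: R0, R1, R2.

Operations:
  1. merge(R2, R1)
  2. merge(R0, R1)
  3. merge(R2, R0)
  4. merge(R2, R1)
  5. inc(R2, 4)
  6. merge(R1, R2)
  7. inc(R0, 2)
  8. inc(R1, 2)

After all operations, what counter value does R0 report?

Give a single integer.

Answer: 2

Derivation:
Op 1: merge R2<->R1 -> R2=(0,0,0) R1=(0,0,0)
Op 2: merge R0<->R1 -> R0=(0,0,0) R1=(0,0,0)
Op 3: merge R2<->R0 -> R2=(0,0,0) R0=(0,0,0)
Op 4: merge R2<->R1 -> R2=(0,0,0) R1=(0,0,0)
Op 5: inc R2 by 4 -> R2=(0,0,4) value=4
Op 6: merge R1<->R2 -> R1=(0,0,4) R2=(0,0,4)
Op 7: inc R0 by 2 -> R0=(2,0,0) value=2
Op 8: inc R1 by 2 -> R1=(0,2,4) value=6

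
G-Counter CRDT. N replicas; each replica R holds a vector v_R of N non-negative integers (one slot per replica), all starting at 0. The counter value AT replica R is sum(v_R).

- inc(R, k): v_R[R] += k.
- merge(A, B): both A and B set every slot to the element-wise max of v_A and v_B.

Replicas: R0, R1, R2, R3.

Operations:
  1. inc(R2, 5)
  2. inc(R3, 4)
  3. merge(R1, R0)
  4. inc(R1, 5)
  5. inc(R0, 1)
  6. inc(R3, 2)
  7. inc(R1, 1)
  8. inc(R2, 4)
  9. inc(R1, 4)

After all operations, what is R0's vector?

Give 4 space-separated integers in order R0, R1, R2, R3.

Answer: 1 0 0 0

Derivation:
Op 1: inc R2 by 5 -> R2=(0,0,5,0) value=5
Op 2: inc R3 by 4 -> R3=(0,0,0,4) value=4
Op 3: merge R1<->R0 -> R1=(0,0,0,0) R0=(0,0,0,0)
Op 4: inc R1 by 5 -> R1=(0,5,0,0) value=5
Op 5: inc R0 by 1 -> R0=(1,0,0,0) value=1
Op 6: inc R3 by 2 -> R3=(0,0,0,6) value=6
Op 7: inc R1 by 1 -> R1=(0,6,0,0) value=6
Op 8: inc R2 by 4 -> R2=(0,0,9,0) value=9
Op 9: inc R1 by 4 -> R1=(0,10,0,0) value=10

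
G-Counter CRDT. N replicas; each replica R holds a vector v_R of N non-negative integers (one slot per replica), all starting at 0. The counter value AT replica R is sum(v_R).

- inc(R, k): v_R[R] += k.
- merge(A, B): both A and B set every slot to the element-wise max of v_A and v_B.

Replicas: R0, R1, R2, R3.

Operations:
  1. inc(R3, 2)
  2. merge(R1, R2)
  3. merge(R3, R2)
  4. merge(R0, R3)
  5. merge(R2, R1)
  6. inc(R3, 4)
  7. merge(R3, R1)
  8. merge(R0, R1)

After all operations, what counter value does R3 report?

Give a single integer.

Answer: 6

Derivation:
Op 1: inc R3 by 2 -> R3=(0,0,0,2) value=2
Op 2: merge R1<->R2 -> R1=(0,0,0,0) R2=(0,0,0,0)
Op 3: merge R3<->R2 -> R3=(0,0,0,2) R2=(0,0,0,2)
Op 4: merge R0<->R3 -> R0=(0,0,0,2) R3=(0,0,0,2)
Op 5: merge R2<->R1 -> R2=(0,0,0,2) R1=(0,0,0,2)
Op 6: inc R3 by 4 -> R3=(0,0,0,6) value=6
Op 7: merge R3<->R1 -> R3=(0,0,0,6) R1=(0,0,0,6)
Op 8: merge R0<->R1 -> R0=(0,0,0,6) R1=(0,0,0,6)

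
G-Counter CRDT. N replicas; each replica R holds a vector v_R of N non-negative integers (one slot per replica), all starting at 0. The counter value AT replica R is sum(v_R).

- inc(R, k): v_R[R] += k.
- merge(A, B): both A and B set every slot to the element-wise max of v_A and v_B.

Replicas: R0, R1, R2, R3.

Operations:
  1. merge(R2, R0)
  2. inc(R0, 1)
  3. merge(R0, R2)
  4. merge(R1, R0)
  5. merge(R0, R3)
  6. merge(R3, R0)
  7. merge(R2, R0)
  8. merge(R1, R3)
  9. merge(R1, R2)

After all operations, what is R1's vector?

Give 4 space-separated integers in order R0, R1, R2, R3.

Op 1: merge R2<->R0 -> R2=(0,0,0,0) R0=(0,0,0,0)
Op 2: inc R0 by 1 -> R0=(1,0,0,0) value=1
Op 3: merge R0<->R2 -> R0=(1,0,0,0) R2=(1,0,0,0)
Op 4: merge R1<->R0 -> R1=(1,0,0,0) R0=(1,0,0,0)
Op 5: merge R0<->R3 -> R0=(1,0,0,0) R3=(1,0,0,0)
Op 6: merge R3<->R0 -> R3=(1,0,0,0) R0=(1,0,0,0)
Op 7: merge R2<->R0 -> R2=(1,0,0,0) R0=(1,0,0,0)
Op 8: merge R1<->R3 -> R1=(1,0,0,0) R3=(1,0,0,0)
Op 9: merge R1<->R2 -> R1=(1,0,0,0) R2=(1,0,0,0)

Answer: 1 0 0 0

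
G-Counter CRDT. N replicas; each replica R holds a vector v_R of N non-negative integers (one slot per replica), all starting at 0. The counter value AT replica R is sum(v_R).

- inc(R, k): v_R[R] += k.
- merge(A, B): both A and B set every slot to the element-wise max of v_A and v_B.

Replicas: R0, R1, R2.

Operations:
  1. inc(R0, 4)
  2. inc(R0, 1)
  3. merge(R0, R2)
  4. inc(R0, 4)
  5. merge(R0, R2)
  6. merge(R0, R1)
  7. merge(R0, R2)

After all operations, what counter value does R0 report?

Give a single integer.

Op 1: inc R0 by 4 -> R0=(4,0,0) value=4
Op 2: inc R0 by 1 -> R0=(5,0,0) value=5
Op 3: merge R0<->R2 -> R0=(5,0,0) R2=(5,0,0)
Op 4: inc R0 by 4 -> R0=(9,0,0) value=9
Op 5: merge R0<->R2 -> R0=(9,0,0) R2=(9,0,0)
Op 6: merge R0<->R1 -> R0=(9,0,0) R1=(9,0,0)
Op 7: merge R0<->R2 -> R0=(9,0,0) R2=(9,0,0)

Answer: 9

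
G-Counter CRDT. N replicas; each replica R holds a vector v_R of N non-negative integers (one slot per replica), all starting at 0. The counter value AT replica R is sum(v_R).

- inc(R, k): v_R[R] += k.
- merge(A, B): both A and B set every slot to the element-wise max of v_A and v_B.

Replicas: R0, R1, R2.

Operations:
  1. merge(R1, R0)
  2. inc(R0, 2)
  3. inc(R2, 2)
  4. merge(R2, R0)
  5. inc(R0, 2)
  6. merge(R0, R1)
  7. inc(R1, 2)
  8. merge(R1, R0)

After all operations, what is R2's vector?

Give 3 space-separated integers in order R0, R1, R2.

Op 1: merge R1<->R0 -> R1=(0,0,0) R0=(0,0,0)
Op 2: inc R0 by 2 -> R0=(2,0,0) value=2
Op 3: inc R2 by 2 -> R2=(0,0,2) value=2
Op 4: merge R2<->R0 -> R2=(2,0,2) R0=(2,0,2)
Op 5: inc R0 by 2 -> R0=(4,0,2) value=6
Op 6: merge R0<->R1 -> R0=(4,0,2) R1=(4,0,2)
Op 7: inc R1 by 2 -> R1=(4,2,2) value=8
Op 8: merge R1<->R0 -> R1=(4,2,2) R0=(4,2,2)

Answer: 2 0 2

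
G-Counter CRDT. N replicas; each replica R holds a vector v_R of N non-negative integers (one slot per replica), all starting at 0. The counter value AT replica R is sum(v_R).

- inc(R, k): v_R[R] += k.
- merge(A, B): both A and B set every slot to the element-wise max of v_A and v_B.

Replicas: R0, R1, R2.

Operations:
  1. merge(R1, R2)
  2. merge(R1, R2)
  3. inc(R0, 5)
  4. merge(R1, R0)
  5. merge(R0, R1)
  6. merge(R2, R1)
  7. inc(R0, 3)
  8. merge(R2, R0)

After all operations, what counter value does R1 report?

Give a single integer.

Answer: 5

Derivation:
Op 1: merge R1<->R2 -> R1=(0,0,0) R2=(0,0,0)
Op 2: merge R1<->R2 -> R1=(0,0,0) R2=(0,0,0)
Op 3: inc R0 by 5 -> R0=(5,0,0) value=5
Op 4: merge R1<->R0 -> R1=(5,0,0) R0=(5,0,0)
Op 5: merge R0<->R1 -> R0=(5,0,0) R1=(5,0,0)
Op 6: merge R2<->R1 -> R2=(5,0,0) R1=(5,0,0)
Op 7: inc R0 by 3 -> R0=(8,0,0) value=8
Op 8: merge R2<->R0 -> R2=(8,0,0) R0=(8,0,0)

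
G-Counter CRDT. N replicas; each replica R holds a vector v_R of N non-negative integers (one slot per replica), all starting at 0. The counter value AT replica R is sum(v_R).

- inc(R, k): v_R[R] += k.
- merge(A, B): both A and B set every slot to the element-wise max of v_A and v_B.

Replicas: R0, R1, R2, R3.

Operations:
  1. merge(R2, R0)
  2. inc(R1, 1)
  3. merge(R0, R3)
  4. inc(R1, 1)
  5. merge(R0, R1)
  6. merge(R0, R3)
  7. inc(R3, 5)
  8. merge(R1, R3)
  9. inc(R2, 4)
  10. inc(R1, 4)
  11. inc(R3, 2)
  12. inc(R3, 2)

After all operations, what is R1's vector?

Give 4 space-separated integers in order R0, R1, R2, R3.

Op 1: merge R2<->R0 -> R2=(0,0,0,0) R0=(0,0,0,0)
Op 2: inc R1 by 1 -> R1=(0,1,0,0) value=1
Op 3: merge R0<->R3 -> R0=(0,0,0,0) R3=(0,0,0,0)
Op 4: inc R1 by 1 -> R1=(0,2,0,0) value=2
Op 5: merge R0<->R1 -> R0=(0,2,0,0) R1=(0,2,0,0)
Op 6: merge R0<->R3 -> R0=(0,2,0,0) R3=(0,2,0,0)
Op 7: inc R3 by 5 -> R3=(0,2,0,5) value=7
Op 8: merge R1<->R3 -> R1=(0,2,0,5) R3=(0,2,0,5)
Op 9: inc R2 by 4 -> R2=(0,0,4,0) value=4
Op 10: inc R1 by 4 -> R1=(0,6,0,5) value=11
Op 11: inc R3 by 2 -> R3=(0,2,0,7) value=9
Op 12: inc R3 by 2 -> R3=(0,2,0,9) value=11

Answer: 0 6 0 5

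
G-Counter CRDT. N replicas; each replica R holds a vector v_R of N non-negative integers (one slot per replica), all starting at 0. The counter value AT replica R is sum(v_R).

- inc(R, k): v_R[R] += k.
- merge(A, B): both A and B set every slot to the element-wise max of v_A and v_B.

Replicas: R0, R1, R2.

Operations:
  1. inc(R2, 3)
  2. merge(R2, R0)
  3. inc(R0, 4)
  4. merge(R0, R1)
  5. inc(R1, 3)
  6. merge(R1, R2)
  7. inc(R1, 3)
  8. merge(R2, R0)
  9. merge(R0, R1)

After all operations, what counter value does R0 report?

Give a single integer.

Op 1: inc R2 by 3 -> R2=(0,0,3) value=3
Op 2: merge R2<->R0 -> R2=(0,0,3) R0=(0,0,3)
Op 3: inc R0 by 4 -> R0=(4,0,3) value=7
Op 4: merge R0<->R1 -> R0=(4,0,3) R1=(4,0,3)
Op 5: inc R1 by 3 -> R1=(4,3,3) value=10
Op 6: merge R1<->R2 -> R1=(4,3,3) R2=(4,3,3)
Op 7: inc R1 by 3 -> R1=(4,6,3) value=13
Op 8: merge R2<->R0 -> R2=(4,3,3) R0=(4,3,3)
Op 9: merge R0<->R1 -> R0=(4,6,3) R1=(4,6,3)

Answer: 13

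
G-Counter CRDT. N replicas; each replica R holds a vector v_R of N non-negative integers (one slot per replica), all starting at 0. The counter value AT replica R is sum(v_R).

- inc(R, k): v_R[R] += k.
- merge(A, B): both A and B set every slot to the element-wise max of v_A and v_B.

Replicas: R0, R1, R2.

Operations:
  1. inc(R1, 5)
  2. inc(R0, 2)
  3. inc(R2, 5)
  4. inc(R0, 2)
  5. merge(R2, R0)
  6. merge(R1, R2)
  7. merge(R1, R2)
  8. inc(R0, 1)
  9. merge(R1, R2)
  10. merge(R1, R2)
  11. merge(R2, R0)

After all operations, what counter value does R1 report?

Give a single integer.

Op 1: inc R1 by 5 -> R1=(0,5,0) value=5
Op 2: inc R0 by 2 -> R0=(2,0,0) value=2
Op 3: inc R2 by 5 -> R2=(0,0,5) value=5
Op 4: inc R0 by 2 -> R0=(4,0,0) value=4
Op 5: merge R2<->R0 -> R2=(4,0,5) R0=(4,0,5)
Op 6: merge R1<->R2 -> R1=(4,5,5) R2=(4,5,5)
Op 7: merge R1<->R2 -> R1=(4,5,5) R2=(4,5,5)
Op 8: inc R0 by 1 -> R0=(5,0,5) value=10
Op 9: merge R1<->R2 -> R1=(4,5,5) R2=(4,5,5)
Op 10: merge R1<->R2 -> R1=(4,5,5) R2=(4,5,5)
Op 11: merge R2<->R0 -> R2=(5,5,5) R0=(5,5,5)

Answer: 14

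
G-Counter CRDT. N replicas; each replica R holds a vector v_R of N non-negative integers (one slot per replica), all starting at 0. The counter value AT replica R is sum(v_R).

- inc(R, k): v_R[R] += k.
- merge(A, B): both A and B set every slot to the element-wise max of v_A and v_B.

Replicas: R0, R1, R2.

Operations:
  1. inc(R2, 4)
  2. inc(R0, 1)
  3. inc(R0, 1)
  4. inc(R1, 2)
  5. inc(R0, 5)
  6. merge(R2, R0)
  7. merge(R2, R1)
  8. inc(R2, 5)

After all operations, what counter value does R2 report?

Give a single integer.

Op 1: inc R2 by 4 -> R2=(0,0,4) value=4
Op 2: inc R0 by 1 -> R0=(1,0,0) value=1
Op 3: inc R0 by 1 -> R0=(2,0,0) value=2
Op 4: inc R1 by 2 -> R1=(0,2,0) value=2
Op 5: inc R0 by 5 -> R0=(7,0,0) value=7
Op 6: merge R2<->R0 -> R2=(7,0,4) R0=(7,0,4)
Op 7: merge R2<->R1 -> R2=(7,2,4) R1=(7,2,4)
Op 8: inc R2 by 5 -> R2=(7,2,9) value=18

Answer: 18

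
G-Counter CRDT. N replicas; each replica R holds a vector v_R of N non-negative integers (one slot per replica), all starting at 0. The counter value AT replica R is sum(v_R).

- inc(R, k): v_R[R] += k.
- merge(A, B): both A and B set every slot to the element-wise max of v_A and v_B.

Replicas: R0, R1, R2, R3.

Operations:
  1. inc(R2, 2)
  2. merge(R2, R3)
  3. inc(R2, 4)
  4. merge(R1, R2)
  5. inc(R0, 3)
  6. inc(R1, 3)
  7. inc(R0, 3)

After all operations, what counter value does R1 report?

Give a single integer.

Answer: 9

Derivation:
Op 1: inc R2 by 2 -> R2=(0,0,2,0) value=2
Op 2: merge R2<->R3 -> R2=(0,0,2,0) R3=(0,0,2,0)
Op 3: inc R2 by 4 -> R2=(0,0,6,0) value=6
Op 4: merge R1<->R2 -> R1=(0,0,6,0) R2=(0,0,6,0)
Op 5: inc R0 by 3 -> R0=(3,0,0,0) value=3
Op 6: inc R1 by 3 -> R1=(0,3,6,0) value=9
Op 7: inc R0 by 3 -> R0=(6,0,0,0) value=6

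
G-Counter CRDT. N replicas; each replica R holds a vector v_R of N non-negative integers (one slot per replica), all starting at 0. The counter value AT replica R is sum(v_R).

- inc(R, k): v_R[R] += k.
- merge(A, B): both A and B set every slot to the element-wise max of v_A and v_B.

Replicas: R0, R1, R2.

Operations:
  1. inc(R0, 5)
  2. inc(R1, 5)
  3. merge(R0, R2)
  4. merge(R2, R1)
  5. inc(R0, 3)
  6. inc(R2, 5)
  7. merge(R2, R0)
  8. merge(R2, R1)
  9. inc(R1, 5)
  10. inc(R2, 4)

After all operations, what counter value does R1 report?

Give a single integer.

Answer: 23

Derivation:
Op 1: inc R0 by 5 -> R0=(5,0,0) value=5
Op 2: inc R1 by 5 -> R1=(0,5,0) value=5
Op 3: merge R0<->R2 -> R0=(5,0,0) R2=(5,0,0)
Op 4: merge R2<->R1 -> R2=(5,5,0) R1=(5,5,0)
Op 5: inc R0 by 3 -> R0=(8,0,0) value=8
Op 6: inc R2 by 5 -> R2=(5,5,5) value=15
Op 7: merge R2<->R0 -> R2=(8,5,5) R0=(8,5,5)
Op 8: merge R2<->R1 -> R2=(8,5,5) R1=(8,5,5)
Op 9: inc R1 by 5 -> R1=(8,10,5) value=23
Op 10: inc R2 by 4 -> R2=(8,5,9) value=22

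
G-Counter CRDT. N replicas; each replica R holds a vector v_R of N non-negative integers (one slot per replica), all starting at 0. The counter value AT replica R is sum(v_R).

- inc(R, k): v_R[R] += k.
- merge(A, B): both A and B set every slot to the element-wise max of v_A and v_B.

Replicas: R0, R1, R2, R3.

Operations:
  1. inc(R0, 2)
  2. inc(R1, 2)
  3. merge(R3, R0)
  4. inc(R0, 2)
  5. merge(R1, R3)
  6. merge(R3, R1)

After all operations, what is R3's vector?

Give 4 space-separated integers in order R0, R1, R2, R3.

Answer: 2 2 0 0

Derivation:
Op 1: inc R0 by 2 -> R0=(2,0,0,0) value=2
Op 2: inc R1 by 2 -> R1=(0,2,0,0) value=2
Op 3: merge R3<->R0 -> R3=(2,0,0,0) R0=(2,0,0,0)
Op 4: inc R0 by 2 -> R0=(4,0,0,0) value=4
Op 5: merge R1<->R3 -> R1=(2,2,0,0) R3=(2,2,0,0)
Op 6: merge R3<->R1 -> R3=(2,2,0,0) R1=(2,2,0,0)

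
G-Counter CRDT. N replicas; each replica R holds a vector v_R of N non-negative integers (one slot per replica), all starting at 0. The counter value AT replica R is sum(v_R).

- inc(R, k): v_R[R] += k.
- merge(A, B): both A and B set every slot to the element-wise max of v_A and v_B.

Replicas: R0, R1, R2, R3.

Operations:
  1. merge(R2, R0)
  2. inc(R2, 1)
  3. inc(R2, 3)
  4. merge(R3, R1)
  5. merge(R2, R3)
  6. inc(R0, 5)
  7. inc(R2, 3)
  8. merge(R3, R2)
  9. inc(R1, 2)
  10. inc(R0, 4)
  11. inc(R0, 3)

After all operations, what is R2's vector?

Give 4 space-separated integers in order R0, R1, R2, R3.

Op 1: merge R2<->R0 -> R2=(0,0,0,0) R0=(0,0,0,0)
Op 2: inc R2 by 1 -> R2=(0,0,1,0) value=1
Op 3: inc R2 by 3 -> R2=(0,0,4,0) value=4
Op 4: merge R3<->R1 -> R3=(0,0,0,0) R1=(0,0,0,0)
Op 5: merge R2<->R3 -> R2=(0,0,4,0) R3=(0,0,4,0)
Op 6: inc R0 by 5 -> R0=(5,0,0,0) value=5
Op 7: inc R2 by 3 -> R2=(0,0,7,0) value=7
Op 8: merge R3<->R2 -> R3=(0,0,7,0) R2=(0,0,7,0)
Op 9: inc R1 by 2 -> R1=(0,2,0,0) value=2
Op 10: inc R0 by 4 -> R0=(9,0,0,0) value=9
Op 11: inc R0 by 3 -> R0=(12,0,0,0) value=12

Answer: 0 0 7 0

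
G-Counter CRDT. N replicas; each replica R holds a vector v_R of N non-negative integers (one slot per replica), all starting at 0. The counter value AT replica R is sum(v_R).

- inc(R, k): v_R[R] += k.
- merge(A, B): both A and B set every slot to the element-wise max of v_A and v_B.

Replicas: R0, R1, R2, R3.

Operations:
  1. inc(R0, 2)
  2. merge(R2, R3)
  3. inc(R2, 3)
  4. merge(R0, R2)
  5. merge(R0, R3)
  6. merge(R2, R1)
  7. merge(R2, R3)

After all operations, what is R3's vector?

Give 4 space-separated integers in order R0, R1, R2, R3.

Answer: 2 0 3 0

Derivation:
Op 1: inc R0 by 2 -> R0=(2,0,0,0) value=2
Op 2: merge R2<->R3 -> R2=(0,0,0,0) R3=(0,0,0,0)
Op 3: inc R2 by 3 -> R2=(0,0,3,0) value=3
Op 4: merge R0<->R2 -> R0=(2,0,3,0) R2=(2,0,3,0)
Op 5: merge R0<->R3 -> R0=(2,0,3,0) R3=(2,0,3,0)
Op 6: merge R2<->R1 -> R2=(2,0,3,0) R1=(2,0,3,0)
Op 7: merge R2<->R3 -> R2=(2,0,3,0) R3=(2,0,3,0)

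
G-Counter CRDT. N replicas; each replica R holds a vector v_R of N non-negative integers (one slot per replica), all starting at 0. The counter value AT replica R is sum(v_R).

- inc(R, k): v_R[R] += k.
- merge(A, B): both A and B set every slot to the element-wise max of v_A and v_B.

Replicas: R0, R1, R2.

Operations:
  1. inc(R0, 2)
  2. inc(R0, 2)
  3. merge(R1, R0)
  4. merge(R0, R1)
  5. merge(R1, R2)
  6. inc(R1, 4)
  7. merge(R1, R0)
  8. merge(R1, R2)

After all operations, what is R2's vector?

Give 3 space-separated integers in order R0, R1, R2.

Answer: 4 4 0

Derivation:
Op 1: inc R0 by 2 -> R0=(2,0,0) value=2
Op 2: inc R0 by 2 -> R0=(4,0,0) value=4
Op 3: merge R1<->R0 -> R1=(4,0,0) R0=(4,0,0)
Op 4: merge R0<->R1 -> R0=(4,0,0) R1=(4,0,0)
Op 5: merge R1<->R2 -> R1=(4,0,0) R2=(4,0,0)
Op 6: inc R1 by 4 -> R1=(4,4,0) value=8
Op 7: merge R1<->R0 -> R1=(4,4,0) R0=(4,4,0)
Op 8: merge R1<->R2 -> R1=(4,4,0) R2=(4,4,0)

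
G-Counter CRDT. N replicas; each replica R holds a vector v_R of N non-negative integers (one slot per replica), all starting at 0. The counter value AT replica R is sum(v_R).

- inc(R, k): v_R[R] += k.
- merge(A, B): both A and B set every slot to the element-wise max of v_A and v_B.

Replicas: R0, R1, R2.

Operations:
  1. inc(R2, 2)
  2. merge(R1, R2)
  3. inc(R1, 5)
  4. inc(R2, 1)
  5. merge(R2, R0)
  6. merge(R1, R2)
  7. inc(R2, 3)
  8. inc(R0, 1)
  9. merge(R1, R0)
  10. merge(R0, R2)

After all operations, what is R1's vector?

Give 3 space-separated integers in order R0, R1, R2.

Answer: 1 5 3

Derivation:
Op 1: inc R2 by 2 -> R2=(0,0,2) value=2
Op 2: merge R1<->R2 -> R1=(0,0,2) R2=(0,0,2)
Op 3: inc R1 by 5 -> R1=(0,5,2) value=7
Op 4: inc R2 by 1 -> R2=(0,0,3) value=3
Op 5: merge R2<->R0 -> R2=(0,0,3) R0=(0,0,3)
Op 6: merge R1<->R2 -> R1=(0,5,3) R2=(0,5,3)
Op 7: inc R2 by 3 -> R2=(0,5,6) value=11
Op 8: inc R0 by 1 -> R0=(1,0,3) value=4
Op 9: merge R1<->R0 -> R1=(1,5,3) R0=(1,5,3)
Op 10: merge R0<->R2 -> R0=(1,5,6) R2=(1,5,6)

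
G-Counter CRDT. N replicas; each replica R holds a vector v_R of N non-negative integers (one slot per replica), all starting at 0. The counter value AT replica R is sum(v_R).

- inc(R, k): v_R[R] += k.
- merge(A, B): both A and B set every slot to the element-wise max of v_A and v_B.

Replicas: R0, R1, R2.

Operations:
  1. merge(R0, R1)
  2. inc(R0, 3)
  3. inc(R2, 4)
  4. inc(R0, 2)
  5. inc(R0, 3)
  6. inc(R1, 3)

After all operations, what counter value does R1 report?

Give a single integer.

Op 1: merge R0<->R1 -> R0=(0,0,0) R1=(0,0,0)
Op 2: inc R0 by 3 -> R0=(3,0,0) value=3
Op 3: inc R2 by 4 -> R2=(0,0,4) value=4
Op 4: inc R0 by 2 -> R0=(5,0,0) value=5
Op 5: inc R0 by 3 -> R0=(8,0,0) value=8
Op 6: inc R1 by 3 -> R1=(0,3,0) value=3

Answer: 3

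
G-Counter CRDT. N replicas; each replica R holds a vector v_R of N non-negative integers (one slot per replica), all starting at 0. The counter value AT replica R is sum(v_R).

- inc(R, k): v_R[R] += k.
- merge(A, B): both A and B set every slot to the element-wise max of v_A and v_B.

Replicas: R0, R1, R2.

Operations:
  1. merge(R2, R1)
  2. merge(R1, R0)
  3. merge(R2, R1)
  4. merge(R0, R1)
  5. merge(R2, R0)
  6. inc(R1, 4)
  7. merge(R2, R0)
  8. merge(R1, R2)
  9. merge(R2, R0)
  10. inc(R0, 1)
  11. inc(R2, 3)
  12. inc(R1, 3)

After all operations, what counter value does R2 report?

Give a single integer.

Op 1: merge R2<->R1 -> R2=(0,0,0) R1=(0,0,0)
Op 2: merge R1<->R0 -> R1=(0,0,0) R0=(0,0,0)
Op 3: merge R2<->R1 -> R2=(0,0,0) R1=(0,0,0)
Op 4: merge R0<->R1 -> R0=(0,0,0) R1=(0,0,0)
Op 5: merge R2<->R0 -> R2=(0,0,0) R0=(0,0,0)
Op 6: inc R1 by 4 -> R1=(0,4,0) value=4
Op 7: merge R2<->R0 -> R2=(0,0,0) R0=(0,0,0)
Op 8: merge R1<->R2 -> R1=(0,4,0) R2=(0,4,0)
Op 9: merge R2<->R0 -> R2=(0,4,0) R0=(0,4,0)
Op 10: inc R0 by 1 -> R0=(1,4,0) value=5
Op 11: inc R2 by 3 -> R2=(0,4,3) value=7
Op 12: inc R1 by 3 -> R1=(0,7,0) value=7

Answer: 7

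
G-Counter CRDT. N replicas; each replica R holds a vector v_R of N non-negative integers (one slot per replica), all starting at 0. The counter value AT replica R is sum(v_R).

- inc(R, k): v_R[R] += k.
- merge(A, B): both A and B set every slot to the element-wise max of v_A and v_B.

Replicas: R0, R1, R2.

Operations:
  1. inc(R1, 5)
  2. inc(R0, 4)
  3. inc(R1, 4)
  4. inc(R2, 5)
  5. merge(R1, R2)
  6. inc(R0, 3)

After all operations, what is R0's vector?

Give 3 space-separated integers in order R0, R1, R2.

Answer: 7 0 0

Derivation:
Op 1: inc R1 by 5 -> R1=(0,5,0) value=5
Op 2: inc R0 by 4 -> R0=(4,0,0) value=4
Op 3: inc R1 by 4 -> R1=(0,9,0) value=9
Op 4: inc R2 by 5 -> R2=(0,0,5) value=5
Op 5: merge R1<->R2 -> R1=(0,9,5) R2=(0,9,5)
Op 6: inc R0 by 3 -> R0=(7,0,0) value=7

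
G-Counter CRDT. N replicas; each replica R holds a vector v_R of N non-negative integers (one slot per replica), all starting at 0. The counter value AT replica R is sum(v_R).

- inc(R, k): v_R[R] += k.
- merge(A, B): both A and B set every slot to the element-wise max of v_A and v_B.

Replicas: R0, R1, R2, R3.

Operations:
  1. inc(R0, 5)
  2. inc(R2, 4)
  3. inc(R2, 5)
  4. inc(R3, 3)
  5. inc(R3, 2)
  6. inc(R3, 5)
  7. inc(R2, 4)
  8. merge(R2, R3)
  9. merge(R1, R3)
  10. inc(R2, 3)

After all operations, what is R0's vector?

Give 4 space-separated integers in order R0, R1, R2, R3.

Op 1: inc R0 by 5 -> R0=(5,0,0,0) value=5
Op 2: inc R2 by 4 -> R2=(0,0,4,0) value=4
Op 3: inc R2 by 5 -> R2=(0,0,9,0) value=9
Op 4: inc R3 by 3 -> R3=(0,0,0,3) value=3
Op 5: inc R3 by 2 -> R3=(0,0,0,5) value=5
Op 6: inc R3 by 5 -> R3=(0,0,0,10) value=10
Op 7: inc R2 by 4 -> R2=(0,0,13,0) value=13
Op 8: merge R2<->R3 -> R2=(0,0,13,10) R3=(0,0,13,10)
Op 9: merge R1<->R3 -> R1=(0,0,13,10) R3=(0,0,13,10)
Op 10: inc R2 by 3 -> R2=(0,0,16,10) value=26

Answer: 5 0 0 0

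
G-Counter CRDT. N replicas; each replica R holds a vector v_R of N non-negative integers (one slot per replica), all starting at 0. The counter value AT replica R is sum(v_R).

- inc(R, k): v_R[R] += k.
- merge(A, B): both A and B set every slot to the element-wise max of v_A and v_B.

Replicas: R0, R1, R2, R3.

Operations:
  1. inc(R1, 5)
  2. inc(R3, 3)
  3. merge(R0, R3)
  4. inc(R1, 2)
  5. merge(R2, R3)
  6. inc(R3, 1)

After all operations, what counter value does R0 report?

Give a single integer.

Op 1: inc R1 by 5 -> R1=(0,5,0,0) value=5
Op 2: inc R3 by 3 -> R3=(0,0,0,3) value=3
Op 3: merge R0<->R3 -> R0=(0,0,0,3) R3=(0,0,0,3)
Op 4: inc R1 by 2 -> R1=(0,7,0,0) value=7
Op 5: merge R2<->R3 -> R2=(0,0,0,3) R3=(0,0,0,3)
Op 6: inc R3 by 1 -> R3=(0,0,0,4) value=4

Answer: 3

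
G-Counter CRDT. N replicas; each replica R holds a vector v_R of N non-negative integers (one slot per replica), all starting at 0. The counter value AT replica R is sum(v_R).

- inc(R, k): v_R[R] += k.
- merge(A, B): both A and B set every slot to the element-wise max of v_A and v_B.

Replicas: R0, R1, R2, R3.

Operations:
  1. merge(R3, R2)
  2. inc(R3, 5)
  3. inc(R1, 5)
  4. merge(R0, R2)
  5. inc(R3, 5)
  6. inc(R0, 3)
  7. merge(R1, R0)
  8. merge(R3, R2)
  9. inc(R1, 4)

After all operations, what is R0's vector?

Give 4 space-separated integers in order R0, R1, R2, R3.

Op 1: merge R3<->R2 -> R3=(0,0,0,0) R2=(0,0,0,0)
Op 2: inc R3 by 5 -> R3=(0,0,0,5) value=5
Op 3: inc R1 by 5 -> R1=(0,5,0,0) value=5
Op 4: merge R0<->R2 -> R0=(0,0,0,0) R2=(0,0,0,0)
Op 5: inc R3 by 5 -> R3=(0,0,0,10) value=10
Op 6: inc R0 by 3 -> R0=(3,0,0,0) value=3
Op 7: merge R1<->R0 -> R1=(3,5,0,0) R0=(3,5,0,0)
Op 8: merge R3<->R2 -> R3=(0,0,0,10) R2=(0,0,0,10)
Op 9: inc R1 by 4 -> R1=(3,9,0,0) value=12

Answer: 3 5 0 0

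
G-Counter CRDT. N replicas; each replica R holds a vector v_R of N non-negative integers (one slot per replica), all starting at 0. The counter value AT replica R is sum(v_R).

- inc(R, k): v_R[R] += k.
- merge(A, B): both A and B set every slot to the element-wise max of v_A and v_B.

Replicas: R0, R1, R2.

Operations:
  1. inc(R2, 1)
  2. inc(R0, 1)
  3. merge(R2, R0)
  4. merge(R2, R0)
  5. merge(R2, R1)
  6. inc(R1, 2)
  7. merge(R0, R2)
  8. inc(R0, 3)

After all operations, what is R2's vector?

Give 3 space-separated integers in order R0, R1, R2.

Answer: 1 0 1

Derivation:
Op 1: inc R2 by 1 -> R2=(0,0,1) value=1
Op 2: inc R0 by 1 -> R0=(1,0,0) value=1
Op 3: merge R2<->R0 -> R2=(1,0,1) R0=(1,0,1)
Op 4: merge R2<->R0 -> R2=(1,0,1) R0=(1,0,1)
Op 5: merge R2<->R1 -> R2=(1,0,1) R1=(1,0,1)
Op 6: inc R1 by 2 -> R1=(1,2,1) value=4
Op 7: merge R0<->R2 -> R0=(1,0,1) R2=(1,0,1)
Op 8: inc R0 by 3 -> R0=(4,0,1) value=5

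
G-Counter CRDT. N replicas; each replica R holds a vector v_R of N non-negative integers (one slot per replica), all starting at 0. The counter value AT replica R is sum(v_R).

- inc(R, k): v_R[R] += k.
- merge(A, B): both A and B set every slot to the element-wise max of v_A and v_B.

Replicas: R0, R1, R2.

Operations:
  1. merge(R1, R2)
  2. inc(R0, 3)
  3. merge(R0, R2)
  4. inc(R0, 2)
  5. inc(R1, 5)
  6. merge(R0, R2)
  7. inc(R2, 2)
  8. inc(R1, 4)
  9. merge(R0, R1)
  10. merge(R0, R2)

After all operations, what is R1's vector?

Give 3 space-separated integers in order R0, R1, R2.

Answer: 5 9 0

Derivation:
Op 1: merge R1<->R2 -> R1=(0,0,0) R2=(0,0,0)
Op 2: inc R0 by 3 -> R0=(3,0,0) value=3
Op 3: merge R0<->R2 -> R0=(3,0,0) R2=(3,0,0)
Op 4: inc R0 by 2 -> R0=(5,0,0) value=5
Op 5: inc R1 by 5 -> R1=(0,5,0) value=5
Op 6: merge R0<->R2 -> R0=(5,0,0) R2=(5,0,0)
Op 7: inc R2 by 2 -> R2=(5,0,2) value=7
Op 8: inc R1 by 4 -> R1=(0,9,0) value=9
Op 9: merge R0<->R1 -> R0=(5,9,0) R1=(5,9,0)
Op 10: merge R0<->R2 -> R0=(5,9,2) R2=(5,9,2)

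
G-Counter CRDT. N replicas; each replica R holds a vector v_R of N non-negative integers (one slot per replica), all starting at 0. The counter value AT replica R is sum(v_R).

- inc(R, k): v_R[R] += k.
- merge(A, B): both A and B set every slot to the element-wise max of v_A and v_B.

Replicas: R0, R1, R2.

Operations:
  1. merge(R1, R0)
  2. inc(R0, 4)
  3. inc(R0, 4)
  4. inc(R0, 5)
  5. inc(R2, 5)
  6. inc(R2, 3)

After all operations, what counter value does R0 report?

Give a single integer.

Answer: 13

Derivation:
Op 1: merge R1<->R0 -> R1=(0,0,0) R0=(0,0,0)
Op 2: inc R0 by 4 -> R0=(4,0,0) value=4
Op 3: inc R0 by 4 -> R0=(8,0,0) value=8
Op 4: inc R0 by 5 -> R0=(13,0,0) value=13
Op 5: inc R2 by 5 -> R2=(0,0,5) value=5
Op 6: inc R2 by 3 -> R2=(0,0,8) value=8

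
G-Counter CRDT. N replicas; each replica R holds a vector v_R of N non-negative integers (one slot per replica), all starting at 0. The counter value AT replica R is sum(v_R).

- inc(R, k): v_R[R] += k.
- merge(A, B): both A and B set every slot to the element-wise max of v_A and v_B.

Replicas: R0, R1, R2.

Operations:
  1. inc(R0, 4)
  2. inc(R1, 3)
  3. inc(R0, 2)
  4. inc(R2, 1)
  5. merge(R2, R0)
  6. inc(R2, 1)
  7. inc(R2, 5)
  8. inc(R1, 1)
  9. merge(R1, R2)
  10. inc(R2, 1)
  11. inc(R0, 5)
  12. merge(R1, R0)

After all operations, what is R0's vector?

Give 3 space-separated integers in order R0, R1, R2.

Op 1: inc R0 by 4 -> R0=(4,0,0) value=4
Op 2: inc R1 by 3 -> R1=(0,3,0) value=3
Op 3: inc R0 by 2 -> R0=(6,0,0) value=6
Op 4: inc R2 by 1 -> R2=(0,0,1) value=1
Op 5: merge R2<->R0 -> R2=(6,0,1) R0=(6,0,1)
Op 6: inc R2 by 1 -> R2=(6,0,2) value=8
Op 7: inc R2 by 5 -> R2=(6,0,7) value=13
Op 8: inc R1 by 1 -> R1=(0,4,0) value=4
Op 9: merge R1<->R2 -> R1=(6,4,7) R2=(6,4,7)
Op 10: inc R2 by 1 -> R2=(6,4,8) value=18
Op 11: inc R0 by 5 -> R0=(11,0,1) value=12
Op 12: merge R1<->R0 -> R1=(11,4,7) R0=(11,4,7)

Answer: 11 4 7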